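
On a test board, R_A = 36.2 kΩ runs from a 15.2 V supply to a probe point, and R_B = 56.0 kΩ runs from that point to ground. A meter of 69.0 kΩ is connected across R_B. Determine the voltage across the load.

V_out ≈ 7.00 V

The load sits in parallel with R_B: R_B‖R_L = (56.0 × 69.0) / (56.0 + 69.0) = 30.91 kΩ.
V_out = 15.2 × 30.91 / (36.2 + 30.91) = 15.2 × 30.91/67.11 = 7.00 V.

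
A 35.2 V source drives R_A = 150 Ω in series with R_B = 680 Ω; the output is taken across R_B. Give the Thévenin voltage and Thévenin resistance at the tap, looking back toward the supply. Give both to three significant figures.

V_th is the open-circuit tap voltage: 35.2 × 680/(150 + 680) = 28.8 V.
With the supply zeroed, R_A and R_B appear in parallel from the tap: R_th = R_A‖R_B = (150 × 680)/830.0 = 123 Ω.

V_th = 28.8 V, R_th = 123 Ω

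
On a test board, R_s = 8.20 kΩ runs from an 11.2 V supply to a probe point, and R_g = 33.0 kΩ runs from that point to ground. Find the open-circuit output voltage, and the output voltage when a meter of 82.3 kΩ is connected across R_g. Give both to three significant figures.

Open-circuit: V = 11.2 × 33.0/(8.20 + 33.0) = 8.97 V.
With the load, R_g becomes R_g‖R_L = 23.56 kΩ, so V = 11.2 × 23.56/31.76 = 8.31 V.

Unloaded: 8.97 V; loaded: 8.31 V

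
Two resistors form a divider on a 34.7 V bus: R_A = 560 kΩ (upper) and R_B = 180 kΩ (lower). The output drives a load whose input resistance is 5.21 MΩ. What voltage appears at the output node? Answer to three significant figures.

The load sits in parallel with R_B: R_B‖R_L = (180 × 5210) / (180 + 5210) = 174.0 kΩ.
V_out = 34.7 × 174.0 / (560 + 174.0) = 34.7 × 174.0/734.0 = 8.23 V.
(Unloaded it would have been 8.44 V.)

V_out ≈ 8.23 V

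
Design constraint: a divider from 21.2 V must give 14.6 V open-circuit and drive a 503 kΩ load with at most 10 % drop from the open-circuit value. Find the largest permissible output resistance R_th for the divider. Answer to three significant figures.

Loading drop = R_th/(R_th + R_L) ≤ 0.100, so R_th ≤ R_L · ε/(1−ε) = 503 kΩ × 0.100/0.9000 = 55.9 kΩ.
(Any R1, R2 with R2/(R1+R2) = 0.689 and R1‖R2 ≤ 55.9 kΩ will meet the spec.)

R_th ≤ 55.9 kΩ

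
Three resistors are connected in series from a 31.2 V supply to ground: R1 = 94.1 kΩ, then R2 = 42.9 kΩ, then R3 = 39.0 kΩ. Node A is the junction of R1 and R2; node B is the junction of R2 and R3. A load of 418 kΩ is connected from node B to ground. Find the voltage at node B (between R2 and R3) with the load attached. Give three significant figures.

At node B, R3 is in parallel with the load: R3‖R_L = 35.67 kΩ.
Below node A the resistance is R2 + (R3‖R_L) = 78.57 kΩ, so V_A = 31.2 × 78.57/172.7 = 14.20 V.
Then V_B = V_A × (R3‖R_L)/(R2 + R3‖R_L) = 14.20 × 35.67/78.57 = 6.45 V.

V ≈ 6.45 V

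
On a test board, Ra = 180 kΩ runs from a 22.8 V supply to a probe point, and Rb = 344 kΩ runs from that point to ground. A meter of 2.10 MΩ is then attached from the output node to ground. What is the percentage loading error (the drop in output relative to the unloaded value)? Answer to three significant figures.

5.33 %

The divider's output (Thévenin) resistance is Ra‖Rb = 118.2 kΩ.
Fractional drop under load = R_th/(R_th + R_L) = 118.2 / (118.2 + 2100) = 0.05327.
So the output falls by 5.33 %.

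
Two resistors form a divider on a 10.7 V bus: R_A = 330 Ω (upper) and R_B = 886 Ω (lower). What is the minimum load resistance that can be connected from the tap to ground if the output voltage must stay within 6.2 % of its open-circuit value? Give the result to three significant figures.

Output resistance R_th = R_A‖R_B = (330 × 886)/1216 = 240.4 Ω.
The fractional drop is R_th/(R_th + R_L); requiring this ≤ 0.0620 gives R_L ≥ R_th(1/0.0620 − 1) = 240.4 × 15.13 = 3.64 kΩ.

R_L(min) ≈ 3.64 kΩ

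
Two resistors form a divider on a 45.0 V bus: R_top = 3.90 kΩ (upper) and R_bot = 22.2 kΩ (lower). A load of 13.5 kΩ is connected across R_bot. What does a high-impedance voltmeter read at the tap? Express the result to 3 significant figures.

V_out ≈ 30.7 V

The load sits in parallel with R_bot: R_bot‖R_L = (22.2 × 13.5) / (22.2 + 13.5) = 8.395 kΩ.
V_out = 45.0 × 8.395 / (3.90 + 8.395) = 45.0 × 8.395/12.29 = 30.7 V.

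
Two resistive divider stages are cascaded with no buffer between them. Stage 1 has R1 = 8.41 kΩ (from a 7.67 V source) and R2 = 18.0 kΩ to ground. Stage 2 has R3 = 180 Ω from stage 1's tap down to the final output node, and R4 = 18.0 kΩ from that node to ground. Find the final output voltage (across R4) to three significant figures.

V_out ≈ 3.94 V

Stage 2 presents R3+R4 = 18180 Ω as a load on stage 1's tap.
Stage 1's lower leg becomes R2‖(R3+R4) = 9045 Ω, so V_mid = 7.67 × 9045/17450 = 3.974 V.
Stage 2 is itself unloaded: V_out = V_mid × R4/(R3+R4) = 3.974 × 18000/18180 = 3.94 V.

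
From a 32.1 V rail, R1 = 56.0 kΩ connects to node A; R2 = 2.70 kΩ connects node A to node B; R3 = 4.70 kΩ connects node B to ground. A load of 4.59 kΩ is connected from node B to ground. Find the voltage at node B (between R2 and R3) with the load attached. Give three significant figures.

At node B, R3 is in parallel with the load: R3‖R_L = 2.322 kΩ.
Below node A the resistance is R2 + (R3‖R_L) = 5.022 kΩ, so V_A = 32.1 × 5.022/61.02 = 2.642 V.
Then V_B = V_A × (R3‖R_L)/(R2 + R3‖R_L) = 2.642 × 2.322/5.022 = 1.22 V.

V ≈ 1.22 V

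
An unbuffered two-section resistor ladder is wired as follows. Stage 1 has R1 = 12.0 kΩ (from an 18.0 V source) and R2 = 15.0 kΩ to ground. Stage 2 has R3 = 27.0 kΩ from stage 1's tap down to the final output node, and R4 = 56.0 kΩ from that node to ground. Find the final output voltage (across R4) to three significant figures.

V_out ≈ 6.25 V

Stage 2 presents R3+R4 = 83.00 kΩ as a load on stage 1's tap.
Stage 1's lower leg becomes R2‖(R3+R4) = 12.70 kΩ, so V_mid = 18.0 × 12.70/24.70 = 9.257 V.
Stage 2 is itself unloaded: V_out = V_mid × R4/(R3+R4) = 9.257 × 56.0/83.00 = 6.25 V.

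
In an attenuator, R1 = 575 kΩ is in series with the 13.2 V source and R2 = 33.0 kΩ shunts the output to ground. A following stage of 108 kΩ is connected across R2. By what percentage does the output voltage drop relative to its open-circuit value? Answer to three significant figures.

Unloaded V = 13.2 × 33.0/608.0 = 0.7164 V.
Loaded: R2‖R_L = 25.28 kΩ, giving V = 13.2 × 25.28/600.3 = 0.5558 V.
Drop = (0.7164 − 0.5558) / 0.7164 = 22.4 %.

22.4 %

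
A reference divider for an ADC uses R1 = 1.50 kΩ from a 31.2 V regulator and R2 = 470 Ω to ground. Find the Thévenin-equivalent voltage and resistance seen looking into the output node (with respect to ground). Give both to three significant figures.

V_th = 7.44 V, R_th = 358 Ω

V_th is the open-circuit tap voltage: 31.2 × 470/(1500 + 470) = 7.44 V.
With the supply zeroed, R1 and R2 appear in parallel from the tap: R_th = R1‖R2 = (1500 × 470)/1970 = 358 Ω.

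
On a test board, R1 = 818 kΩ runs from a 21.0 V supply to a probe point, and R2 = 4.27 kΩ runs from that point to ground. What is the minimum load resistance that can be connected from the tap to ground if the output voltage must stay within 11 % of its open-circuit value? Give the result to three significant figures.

R_L(min) ≈ 34.4 kΩ

Output resistance R_th = R1‖R2 = (818 × 4.27)/822.3 = 4.248 kΩ.
The fractional drop is R_th/(R_th + R_L); requiring this ≤ 0.110 gives R_L ≥ R_th(1/0.110 − 1) = 4.248 × 8.091 = 34.4 kΩ.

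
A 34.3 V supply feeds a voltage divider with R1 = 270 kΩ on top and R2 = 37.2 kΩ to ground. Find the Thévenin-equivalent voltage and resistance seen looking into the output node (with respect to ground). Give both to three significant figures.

V_th = 4.15 V, R_th = 32.7 kΩ

V_th is the open-circuit tap voltage: 34.3 × 37.2/(270 + 37.2) = 4.15 V.
With the supply zeroed, R1 and R2 appear in parallel from the tap: R_th = R1‖R2 = (270 × 37.2)/307.2 = 32.7 kΩ.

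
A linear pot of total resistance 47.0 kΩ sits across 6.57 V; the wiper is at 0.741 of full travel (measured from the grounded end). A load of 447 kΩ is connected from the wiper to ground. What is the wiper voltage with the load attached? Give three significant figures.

V ≈ 4.77 V

The wiper splits the pot into (1−α)R = 12.17 kΩ above and αR = 34.83 kΩ below.
Lower section ‖ load = 32.31 kΩ.
V_wiper = 6.57 × 32.31/(12.17 + 32.31) = 4.77 V.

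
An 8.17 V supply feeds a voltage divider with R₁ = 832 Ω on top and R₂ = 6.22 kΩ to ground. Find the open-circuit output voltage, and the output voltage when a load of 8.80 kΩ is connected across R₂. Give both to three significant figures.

Open-circuit: V = 8.17 × 6220/(832 + 6220) = 7.21 V.
With the load, R₂ becomes R₂‖R_L = 3644 Ω, so V = 8.17 × 3644/4476 = 6.65 V.

Unloaded: 7.21 V; loaded: 6.65 V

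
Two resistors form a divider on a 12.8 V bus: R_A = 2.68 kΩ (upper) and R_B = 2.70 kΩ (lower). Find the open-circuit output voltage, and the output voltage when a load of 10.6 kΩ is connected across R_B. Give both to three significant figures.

Open-circuit: V = 12.8 × 2.70/(2.68 + 2.70) = 6.42 V.
With the load, R_B becomes R_B‖R_L = 2.152 kΩ, so V = 12.8 × 2.152/4.832 = 5.70 V.

Unloaded: 6.42 V; loaded: 5.70 V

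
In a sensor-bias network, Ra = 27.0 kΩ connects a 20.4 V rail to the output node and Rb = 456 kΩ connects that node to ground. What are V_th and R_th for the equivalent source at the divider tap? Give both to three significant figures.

V_th = 19.3 V, R_th = 25.5 kΩ

V_th is the open-circuit tap voltage: 20.4 × 456/(27.0 + 456) = 19.3 V.
With the supply zeroed, Ra and Rb appear in parallel from the tap: R_th = Ra‖Rb = (27.0 × 456)/483.0 = 25.5 kΩ.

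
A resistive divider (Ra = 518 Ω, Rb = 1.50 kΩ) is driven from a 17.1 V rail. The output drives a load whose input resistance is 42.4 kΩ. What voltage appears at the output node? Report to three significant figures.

V_out ≈ 12.6 V

The load sits in parallel with Rb: Rb‖R_L = (1500 × 42400) / (1500 + 42400) = 1449 Ω.
V_out = 17.1 × 1449 / (518 + 1449) = 17.1 × 1449/1967 = 12.6 V.
(Unloaded it would have been 12.7 V.)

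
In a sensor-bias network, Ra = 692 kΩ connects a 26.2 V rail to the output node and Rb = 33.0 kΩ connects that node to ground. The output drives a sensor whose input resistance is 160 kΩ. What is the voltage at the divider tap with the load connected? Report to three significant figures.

The load sits in parallel with Rb: Rb‖R_L = (33.0 × 160) / (33.0 + 160) = 27.36 kΩ.
V_out = 26.2 × 27.36 / (692 + 27.36) = 26.2 × 27.36/719.4 = 0.996 V.
(Unloaded it would have been 1.19 V.)

V_out ≈ 0.996 V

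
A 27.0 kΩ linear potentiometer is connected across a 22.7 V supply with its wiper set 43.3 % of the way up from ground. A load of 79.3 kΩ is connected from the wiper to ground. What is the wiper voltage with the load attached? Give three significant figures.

V ≈ 9.07 V

The wiper splits the pot into (1−α)R = 15.31 kΩ above and αR = 11.69 kΩ below.
Lower section ‖ load = 10.19 kΩ.
V_wiper = 22.7 × 10.19/(15.31 + 10.19) = 9.07 V.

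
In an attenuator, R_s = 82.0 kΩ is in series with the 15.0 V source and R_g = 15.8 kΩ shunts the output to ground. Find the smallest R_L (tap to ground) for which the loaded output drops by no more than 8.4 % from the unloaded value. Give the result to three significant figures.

R_L(min) ≈ 144 kΩ

Output resistance R_th = R_s‖R_g = (82.0 × 15.8)/97.80 = 13.25 kΩ.
The fractional drop is R_th/(R_th + R_L); requiring this ≤ 0.0840 gives R_L ≥ R_th(1/0.0840 − 1) = 13.25 × 10.90 = 144 kΩ.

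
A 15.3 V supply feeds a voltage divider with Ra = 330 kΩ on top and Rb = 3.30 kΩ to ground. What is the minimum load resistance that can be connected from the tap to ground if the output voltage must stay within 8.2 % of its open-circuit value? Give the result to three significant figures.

R_L(min) ≈ 36.6 kΩ

Output resistance R_th = Ra‖Rb = (330 × 3.30)/333.3 = 3.267 kΩ.
The fractional drop is R_th/(R_th + R_L); requiring this ≤ 0.0820 gives R_L ≥ R_th(1/0.0820 − 1) = 3.267 × 11.20 = 36.6 kΩ.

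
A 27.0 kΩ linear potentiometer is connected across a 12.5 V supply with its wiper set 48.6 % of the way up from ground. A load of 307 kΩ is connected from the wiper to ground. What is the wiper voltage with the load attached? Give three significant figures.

V ≈ 5.94 V

The wiper splits the pot into (1−α)R = 13.88 kΩ above and αR = 13.12 kΩ below.
Lower section ‖ load = 12.58 kΩ.
V_wiper = 12.5 × 12.58/(13.88 + 12.58) = 5.94 V.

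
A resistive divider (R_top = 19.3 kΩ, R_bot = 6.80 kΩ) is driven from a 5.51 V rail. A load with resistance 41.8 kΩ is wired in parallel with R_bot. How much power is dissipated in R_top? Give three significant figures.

Total resistance from the source is R_top + (R_bot‖R_L) = 25.15 kΩ, so I = 5.51/25.15 kΩ = 0.2191 mA.
P = I²·R_top = (0.2191 mA)² × 19.3 kΩ = 0.926 mW.

P ≈ 0.926 mW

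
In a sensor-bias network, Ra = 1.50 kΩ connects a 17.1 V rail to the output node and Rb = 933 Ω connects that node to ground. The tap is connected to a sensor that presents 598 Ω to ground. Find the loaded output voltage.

The load sits in parallel with Rb: Rb‖R_L = (933 × 598) / (933 + 598) = 364.4 Ω.
V_out = 17.1 × 364.4 / (1500 + 364.4) = 17.1 × 364.4/1864 = 3.34 V.

V_out ≈ 3.34 V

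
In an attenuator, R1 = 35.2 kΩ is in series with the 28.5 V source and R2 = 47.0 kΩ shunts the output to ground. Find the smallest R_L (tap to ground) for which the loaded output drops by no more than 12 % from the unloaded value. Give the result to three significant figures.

R_L(min) ≈ 148 kΩ

Output resistance R_th = R1‖R2 = (35.2 × 47.0)/82.20 = 20.13 kΩ.
The fractional drop is R_th/(R_th + R_L); requiring this ≤ 0.120 gives R_L ≥ R_th(1/0.120 − 1) = 20.13 × 7.333 = 148 kΩ.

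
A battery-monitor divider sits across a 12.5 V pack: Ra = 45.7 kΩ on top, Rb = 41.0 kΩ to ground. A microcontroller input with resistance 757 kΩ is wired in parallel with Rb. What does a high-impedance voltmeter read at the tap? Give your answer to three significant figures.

V_out ≈ 5.75 V

The load sits in parallel with Rb: Rb‖R_L = (41.0 × 757) / (41.0 + 757) = 38.89 kΩ.
V_out = 12.5 × 38.89 / (45.7 + 38.89) = 12.5 × 38.89/84.59 = 5.75 V.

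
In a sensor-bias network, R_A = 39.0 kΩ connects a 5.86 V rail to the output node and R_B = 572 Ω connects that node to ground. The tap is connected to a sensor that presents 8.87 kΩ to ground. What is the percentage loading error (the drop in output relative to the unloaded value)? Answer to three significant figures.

The divider's output (Thévenin) resistance is R_A‖R_B = 563.7 Ω.
Fractional drop under load = R_th/(R_th + R_L) = 563.7 / (563.7 + 8870) = 0.05976.
So the output falls by 5.98 %.

5.98 %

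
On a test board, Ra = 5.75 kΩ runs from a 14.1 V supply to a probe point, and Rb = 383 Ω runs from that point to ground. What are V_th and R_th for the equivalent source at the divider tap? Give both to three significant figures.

V_th = 0.881 V, R_th = 359 Ω

V_th is the open-circuit tap voltage: 14.1 × 383/(5750 + 383) = 0.881 V.
With the supply zeroed, Ra and Rb appear in parallel from the tap: R_th = Ra‖Rb = (5750 × 383)/6133 = 359 Ω.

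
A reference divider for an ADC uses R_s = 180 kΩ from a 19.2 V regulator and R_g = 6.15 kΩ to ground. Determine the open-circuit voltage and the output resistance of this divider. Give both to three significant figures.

V_th = 0.634 V, R_th = 5.95 kΩ

V_th is the open-circuit tap voltage: 19.2 × 6.15/(180 + 6.15) = 0.634 V.
With the supply zeroed, R_s and R_g appear in parallel from the tap: R_th = R_s‖R_g = (180 × 6.15)/186.2 = 5.95 kΩ.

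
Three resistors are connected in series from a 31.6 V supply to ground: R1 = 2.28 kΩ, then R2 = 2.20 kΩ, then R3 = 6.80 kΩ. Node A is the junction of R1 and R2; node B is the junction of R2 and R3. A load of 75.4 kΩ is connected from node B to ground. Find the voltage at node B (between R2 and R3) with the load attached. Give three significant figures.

V ≈ 18.4 V

At node B, R3 is in parallel with the load: R3‖R_L = 6.237 kΩ.
Below node A the resistance is R2 + (R3‖R_L) = 8.437 kΩ, so V_A = 31.6 × 8.437/10.72 = 24.88 V.
Then V_B = V_A × (R3‖R_L)/(R2 + R3‖R_L) = 24.88 × 6.237/8.437 = 18.4 V.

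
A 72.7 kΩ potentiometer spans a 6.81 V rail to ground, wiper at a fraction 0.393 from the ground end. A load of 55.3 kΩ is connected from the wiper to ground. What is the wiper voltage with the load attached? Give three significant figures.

V ≈ 2.04 V

The wiper splits the pot into (1−α)R = 44.13 kΩ above and αR = 28.57 kΩ below.
Lower section ‖ load = 18.84 kΩ.
V_wiper = 6.81 × 18.84/(44.13 + 18.84) = 2.04 V.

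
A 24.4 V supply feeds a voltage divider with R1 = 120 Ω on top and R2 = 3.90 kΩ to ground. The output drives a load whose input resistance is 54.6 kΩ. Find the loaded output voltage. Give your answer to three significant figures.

The load sits in parallel with R2: R2‖R_L = (3900 × 54600) / (3900 + 54600) = 3640 Ω.
V_out = 24.4 × 3640 / (120 + 3640) = 24.4 × 3640/3760 = 23.6 V.

V_out ≈ 23.6 V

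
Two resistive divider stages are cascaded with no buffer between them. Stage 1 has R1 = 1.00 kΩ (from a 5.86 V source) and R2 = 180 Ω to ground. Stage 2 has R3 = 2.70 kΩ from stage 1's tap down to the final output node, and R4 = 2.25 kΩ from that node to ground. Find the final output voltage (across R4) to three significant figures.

Stage 2 presents R3+R4 = 4950 Ω as a load on stage 1's tap.
Stage 1's lower leg becomes R2‖(R3+R4) = 173.7 Ω, so V_mid = 5.86 × 173.7/1174 = 0.8672 V.
Stage 2 is itself unloaded: V_out = V_mid × R4/(R3+R4) = 0.8672 × 2250/4950 = 0.394 V.

V_out ≈ 0.394 V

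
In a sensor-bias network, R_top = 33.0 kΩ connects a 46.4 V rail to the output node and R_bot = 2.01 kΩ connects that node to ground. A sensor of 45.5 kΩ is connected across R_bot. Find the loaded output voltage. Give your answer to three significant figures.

The load sits in parallel with R_bot: R_bot‖R_L = (2.01 × 45.5) / (2.01 + 45.5) = 1.925 kΩ.
V_out = 46.4 × 1.925 / (33.0 + 1.925) = 46.4 × 1.925/34.92 = 2.56 V.
(Unloaded it would have been 2.66 V.)

V_out ≈ 2.56 V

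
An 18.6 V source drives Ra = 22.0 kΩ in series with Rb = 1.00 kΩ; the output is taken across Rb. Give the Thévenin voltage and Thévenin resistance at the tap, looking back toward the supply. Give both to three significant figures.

V_th = 0.809 V, R_th = 957 Ω

V_th is the open-circuit tap voltage: 18.6 × 1.00/(22.0 + 1.00) = 0.809 V.
With the supply zeroed, Ra and Rb appear in parallel from the tap: R_th = Ra‖Rb = (22.0 × 1.00)/23.00 = 957 Ω.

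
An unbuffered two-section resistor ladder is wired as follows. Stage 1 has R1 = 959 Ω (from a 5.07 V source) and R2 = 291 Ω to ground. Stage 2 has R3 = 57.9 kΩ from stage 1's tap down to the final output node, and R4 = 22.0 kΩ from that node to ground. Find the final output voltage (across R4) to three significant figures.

Stage 2 presents R3+R4 = 79900 Ω as a load on stage 1's tap.
Stage 1's lower leg becomes R2‖(R3+R4) = 289.9 Ω, so V_mid = 5.07 × 289.9/1249 = 1.177 V.
Stage 2 is itself unloaded: V_out = V_mid × R4/(R3+R4) = 1.177 × 22000/79900 = 0.324 V.

V_out ≈ 0.324 V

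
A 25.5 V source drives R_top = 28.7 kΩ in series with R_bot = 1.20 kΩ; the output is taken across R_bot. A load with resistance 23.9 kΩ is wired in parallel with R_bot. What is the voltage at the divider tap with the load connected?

The load sits in parallel with R_bot: R_bot‖R_L = (1.20 × 23.9) / (1.20 + 23.9) = 1.143 kΩ.
V_out = 25.5 × 1.143 / (28.7 + 1.143) = 25.5 × 1.143/29.84 = 0.976 V.
(Unloaded it would have been 1.02 V.)

V_out ≈ 0.976 V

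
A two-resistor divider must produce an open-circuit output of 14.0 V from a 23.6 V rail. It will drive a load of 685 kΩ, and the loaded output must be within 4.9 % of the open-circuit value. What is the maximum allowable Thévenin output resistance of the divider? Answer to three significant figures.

Loading drop = R_th/(R_th + R_L) ≤ 0.0490, so R_th ≤ R_L · ε/(1−ε) = 685 kΩ × 0.0490/0.9510 = 35.3 kΩ.

R_th ≤ 35.3 kΩ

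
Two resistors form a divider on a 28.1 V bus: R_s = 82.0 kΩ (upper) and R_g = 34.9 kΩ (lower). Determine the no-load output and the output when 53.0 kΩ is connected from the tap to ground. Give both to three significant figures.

Open-circuit: V = 28.1 × 34.9/(82.0 + 34.9) = 8.39 V.
With the load, R_g becomes R_g‖R_L = 21.04 kΩ, so V = 28.1 × 21.04/103.0 = 5.74 V.

Unloaded: 8.39 V; loaded: 5.74 V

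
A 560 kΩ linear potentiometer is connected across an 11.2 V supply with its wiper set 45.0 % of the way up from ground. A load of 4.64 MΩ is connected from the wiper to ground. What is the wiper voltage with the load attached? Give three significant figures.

The wiper splits the pot into (1−α)R = 308.0 kΩ above and αR = 252.0 kΩ below.
Lower section ‖ load = 239.0 kΩ.
V_wiper = 11.2 × 239.0/(308.0 + 239.0) = 4.89 V.

V ≈ 4.89 V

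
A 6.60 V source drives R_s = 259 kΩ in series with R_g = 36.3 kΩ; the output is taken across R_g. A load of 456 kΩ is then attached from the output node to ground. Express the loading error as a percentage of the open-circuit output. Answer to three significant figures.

The divider's output (Thévenin) resistance is R_s‖R_g = 31.84 kΩ.
Fractional drop under load = R_th/(R_th + R_L) = 31.84 / (31.84 + 456) = 0.06526.
So the output falls by 6.53 %.

6.53 %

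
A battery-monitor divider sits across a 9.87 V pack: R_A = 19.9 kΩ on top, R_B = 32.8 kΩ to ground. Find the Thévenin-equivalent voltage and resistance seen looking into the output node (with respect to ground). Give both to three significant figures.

V_th is the open-circuit tap voltage: 9.87 × 32.8/(19.9 + 32.8) = 6.14 V.
With the supply zeroed, R_A and R_B appear in parallel from the tap: R_th = R_A‖R_B = (19.9 × 32.8)/52.70 = 12.4 kΩ.

V_th = 6.14 V, R_th = 12.4 kΩ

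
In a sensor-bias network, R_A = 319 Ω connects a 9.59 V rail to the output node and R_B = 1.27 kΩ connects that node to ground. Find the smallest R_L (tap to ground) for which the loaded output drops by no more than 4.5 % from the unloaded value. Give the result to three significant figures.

R_L(min) ≈ 5.41 kΩ

Output resistance R_th = R_A‖R_B = (319 × 1270)/1589 = 255.0 Ω.
The fractional drop is R_th/(R_th + R_L); requiring this ≤ 0.0450 gives R_L ≥ R_th(1/0.0450 − 1) = 255.0 × 21.22 = 5.41 kΩ.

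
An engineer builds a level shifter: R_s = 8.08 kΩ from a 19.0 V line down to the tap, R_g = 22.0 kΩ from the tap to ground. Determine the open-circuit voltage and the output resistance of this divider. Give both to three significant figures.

V_th is the open-circuit tap voltage: 19.0 × 22.0/(8.08 + 22.0) = 13.9 V.
With the supply zeroed, R_s and R_g appear in parallel from the tap: R_th = R_s‖R_g = (8.08 × 22.0)/30.08 = 5.91 kΩ.

V_th = 13.9 V, R_th = 5.91 kΩ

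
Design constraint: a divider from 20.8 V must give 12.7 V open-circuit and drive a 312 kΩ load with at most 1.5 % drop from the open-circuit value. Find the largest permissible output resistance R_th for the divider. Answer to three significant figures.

R_th ≤ 4.75 kΩ

Loading drop = R_th/(R_th + R_L) ≤ 0.0150, so R_th ≤ R_L · ε/(1−ε) = 312 kΩ × 0.0150/0.9850 = 4.75 kΩ.
(Any R1, R2 with R2/(R1+R2) = 0.611 and R1‖R2 ≤ 4.75 kΩ will meet the spec.)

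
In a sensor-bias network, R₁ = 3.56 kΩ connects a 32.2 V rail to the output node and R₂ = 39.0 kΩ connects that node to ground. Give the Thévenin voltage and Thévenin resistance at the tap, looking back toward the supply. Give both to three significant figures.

V_th = 29.5 V, R_th = 3.26 kΩ

V_th is the open-circuit tap voltage: 32.2 × 39.0/(3.56 + 39.0) = 29.5 V.
With the supply zeroed, R₁ and R₂ appear in parallel from the tap: R_th = R₁‖R₂ = (3.56 × 39.0)/42.56 = 3.26 kΩ.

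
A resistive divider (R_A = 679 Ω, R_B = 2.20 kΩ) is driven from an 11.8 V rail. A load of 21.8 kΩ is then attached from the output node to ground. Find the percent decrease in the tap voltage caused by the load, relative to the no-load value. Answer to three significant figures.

2.32 %

The divider's output (Thévenin) resistance is R_A‖R_B = 518.9 Ω.
Fractional drop under load = R_th/(R_th + R_L) = 518.9 / (518.9 + 21800) = 0.02325.
So the output falls by 2.32 %.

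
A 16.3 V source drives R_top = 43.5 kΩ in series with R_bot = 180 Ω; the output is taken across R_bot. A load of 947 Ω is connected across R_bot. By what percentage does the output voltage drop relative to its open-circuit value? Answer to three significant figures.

Unloaded V = 16.3 × 180/43680 = 0.06717 V.
Loaded: R_bot‖R_L = 151.3 Ω, giving V = 16.3 × 151.3/43650 = 0.05648 V.
Drop = (0.06717 − 0.05648) / 0.06717 = 15.9 %.

15.9 %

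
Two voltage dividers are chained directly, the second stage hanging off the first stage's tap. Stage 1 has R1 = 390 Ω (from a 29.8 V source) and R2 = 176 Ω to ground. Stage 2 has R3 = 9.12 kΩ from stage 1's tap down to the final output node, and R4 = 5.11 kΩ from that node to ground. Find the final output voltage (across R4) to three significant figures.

Stage 2 presents R3+R4 = 14230 Ω as a load on stage 1's tap.
Stage 1's lower leg becomes R2‖(R3+R4) = 173.8 Ω, so V_mid = 29.8 × 173.8/563.8 = 9.188 V.
Stage 2 is itself unloaded: V_out = V_mid × R4/(R3+R4) = 9.188 × 5110/14230 = 3.30 V.

V_out ≈ 3.30 V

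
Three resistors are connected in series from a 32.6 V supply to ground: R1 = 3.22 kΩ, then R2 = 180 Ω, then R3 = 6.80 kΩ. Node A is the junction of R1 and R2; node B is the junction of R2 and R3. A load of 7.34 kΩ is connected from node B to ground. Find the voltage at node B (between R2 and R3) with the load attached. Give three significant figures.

At node B, R3 is in parallel with the load: R3‖R_L = 3530 Ω.
Below node A the resistance is R2 + (R3‖R_L) = 3710 Ω, so V_A = 32.6 × 3710/6930 = 17.45 V.
Then V_B = V_A × (R3‖R_L)/(R2 + R3‖R_L) = 17.45 × 3530/3710 = 16.6 V.

V ≈ 16.6 V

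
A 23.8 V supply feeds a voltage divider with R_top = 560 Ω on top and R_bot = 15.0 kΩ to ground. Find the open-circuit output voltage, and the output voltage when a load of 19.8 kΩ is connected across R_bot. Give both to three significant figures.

Unloaded: 22.9 V; loaded: 22.3 V

Open-circuit: V = 23.8 × 15000/(560 + 15000) = 22.9 V.
With the load, R_bot becomes R_bot‖R_L = 8534 Ω, so V = 23.8 × 8534/9094 = 22.3 V.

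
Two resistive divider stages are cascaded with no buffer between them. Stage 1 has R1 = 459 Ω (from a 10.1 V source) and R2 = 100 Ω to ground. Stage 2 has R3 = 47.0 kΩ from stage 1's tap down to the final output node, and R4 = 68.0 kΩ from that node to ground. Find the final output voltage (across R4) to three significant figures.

Stage 2 presents R3+R4 = 115000 Ω as a load on stage 1's tap.
Stage 1's lower leg becomes R2‖(R3+R4) = 99.91 Ω, so V_mid = 10.1 × 99.91/558.9 = 1.806 V.
Stage 2 is itself unloaded: V_out = V_mid × R4/(R3+R4) = 1.806 × 68000/115000 = 1.07 V.

V_out ≈ 1.07 V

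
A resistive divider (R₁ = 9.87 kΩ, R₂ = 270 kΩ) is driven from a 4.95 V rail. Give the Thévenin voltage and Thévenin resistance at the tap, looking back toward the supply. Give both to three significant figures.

V_th = 4.78 V, R_th = 9.52 kΩ

V_th is the open-circuit tap voltage: 4.95 × 270/(9.87 + 270) = 4.78 V.
With the supply zeroed, R₁ and R₂ appear in parallel from the tap: R_th = R₁‖R₂ = (9.87 × 270)/279.9 = 9.52 kΩ.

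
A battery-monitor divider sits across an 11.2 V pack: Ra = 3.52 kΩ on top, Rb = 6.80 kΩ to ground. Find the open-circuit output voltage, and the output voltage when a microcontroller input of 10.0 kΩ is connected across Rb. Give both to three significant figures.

Open-circuit: V = 11.2 × 6.80/(3.52 + 6.80) = 7.38 V.
With the load, Rb becomes Rb‖R_L = 4.048 kΩ, so V = 11.2 × 4.048/7.568 = 5.99 V.

Unloaded: 7.38 V; loaded: 5.99 V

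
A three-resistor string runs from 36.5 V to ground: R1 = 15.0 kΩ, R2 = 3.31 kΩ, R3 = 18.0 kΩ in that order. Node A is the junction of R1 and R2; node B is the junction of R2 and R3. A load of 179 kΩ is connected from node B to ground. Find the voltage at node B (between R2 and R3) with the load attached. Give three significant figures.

At node B, R3 is in parallel with the load: R3‖R_L = 16.36 kΩ.
Below node A the resistance is R2 + (R3‖R_L) = 19.67 kΩ, so V_A = 36.5 × 19.67/34.67 = 20.71 V.
Then V_B = V_A × (R3‖R_L)/(R2 + R3‖R_L) = 20.71 × 16.36/19.67 = 17.2 V.

V ≈ 17.2 V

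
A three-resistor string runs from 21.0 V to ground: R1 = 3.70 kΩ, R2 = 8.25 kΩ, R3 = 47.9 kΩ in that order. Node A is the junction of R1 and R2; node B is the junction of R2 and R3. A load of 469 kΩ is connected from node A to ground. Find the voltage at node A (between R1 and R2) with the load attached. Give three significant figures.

Below node A the series string R2+R3 = 56.15 kΩ sits in parallel with the 469 kΩ load: 50.15 kΩ.
V_A = 21.0 × 50.15/(3.70 + 50.15) = 19.6 V.

V ≈ 19.6 V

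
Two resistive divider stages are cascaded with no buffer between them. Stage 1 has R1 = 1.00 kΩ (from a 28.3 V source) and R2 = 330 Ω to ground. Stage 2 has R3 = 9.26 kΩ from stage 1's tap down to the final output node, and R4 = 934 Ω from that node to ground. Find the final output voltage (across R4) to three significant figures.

Stage 2 presents R3+R4 = 10190 Ω as a load on stage 1's tap.
Stage 1's lower leg becomes R2‖(R3+R4) = 319.7 Ω, so V_mid = 28.3 × 319.7/1320 = 6.855 V.
Stage 2 is itself unloaded: V_out = V_mid × R4/(R3+R4) = 6.855 × 934/10190 = 0.628 V.

V_out ≈ 0.628 V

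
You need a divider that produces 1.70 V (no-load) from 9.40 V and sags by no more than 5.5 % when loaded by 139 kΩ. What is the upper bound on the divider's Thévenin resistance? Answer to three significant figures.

R_th ≤ 8.09 kΩ

Loading drop = R_th/(R_th + R_L) ≤ 0.0550, so R_th ≤ R_L · ε/(1−ε) = 139 kΩ × 0.0550/0.9450 = 8.09 kΩ.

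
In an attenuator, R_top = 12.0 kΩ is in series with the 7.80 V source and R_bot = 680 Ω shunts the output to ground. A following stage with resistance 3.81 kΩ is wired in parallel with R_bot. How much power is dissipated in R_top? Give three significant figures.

P ≈ 4.62 mW

Total resistance from the source is R_top + (R_bot‖R_L) = 12580 Ω, so I = 7.80/12580 Ω = 0.6202 mA.
P = I²·R_top = (0.6202 mA)² × 12.0 kΩ = 4.62 mW.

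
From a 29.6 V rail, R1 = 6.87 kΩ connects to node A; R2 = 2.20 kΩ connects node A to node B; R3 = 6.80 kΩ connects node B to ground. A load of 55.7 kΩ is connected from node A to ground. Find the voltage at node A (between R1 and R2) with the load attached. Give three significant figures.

Below node A the series string R2+R3 = 9.000 kΩ sits in parallel with the 55.7 kΩ load: 7.748 kΩ.
V_A = 29.6 × 7.748/(6.87 + 7.748) = 15.7 V.

V ≈ 15.7 V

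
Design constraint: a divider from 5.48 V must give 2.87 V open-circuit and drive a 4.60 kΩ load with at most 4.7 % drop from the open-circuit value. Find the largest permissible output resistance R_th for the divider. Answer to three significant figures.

Loading drop = R_th/(R_th + R_L) ≤ 0.0470, so R_th ≤ R_L · ε/(1−ε) = 4.60 kΩ × 0.0470/0.9530 = 227 Ω.
(Any R1, R2 with R2/(R1+R2) = 0.524 and R1‖R2 ≤ 227 Ω will meet the spec.)

R_th ≤ 227 Ω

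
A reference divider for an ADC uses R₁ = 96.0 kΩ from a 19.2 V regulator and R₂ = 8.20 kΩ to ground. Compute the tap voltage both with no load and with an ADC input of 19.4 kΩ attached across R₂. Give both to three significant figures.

Unloaded: 1.51 V; loaded: 1.09 V

Open-circuit: V = 19.2 × 8.20/(96.0 + 8.20) = 1.51 V.
With the load, R₂ becomes R₂‖R_L = 5.764 kΩ, so V = 19.2 × 5.764/101.8 = 1.09 V.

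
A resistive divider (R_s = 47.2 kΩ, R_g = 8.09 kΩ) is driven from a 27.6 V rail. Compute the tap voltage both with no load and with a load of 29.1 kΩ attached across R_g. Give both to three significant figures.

Open-circuit: V = 27.6 × 8.09/(47.2 + 8.09) = 4.04 V.
With the load, R_g becomes R_g‖R_L = 6.330 kΩ, so V = 27.6 × 6.330/53.53 = 3.26 V.

Unloaded: 4.04 V; loaded: 3.26 V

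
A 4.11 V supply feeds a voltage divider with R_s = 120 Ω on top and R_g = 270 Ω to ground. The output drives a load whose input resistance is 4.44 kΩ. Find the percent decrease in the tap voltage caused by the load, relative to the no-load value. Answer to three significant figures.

The divider's output (Thévenin) resistance is R_s‖R_g = 83.08 Ω.
Fractional drop under load = R_th/(R_th + R_L) = 83.08 / (83.08 + 4440) = 0.01837.
So the output falls by 1.84 %.

1.84 %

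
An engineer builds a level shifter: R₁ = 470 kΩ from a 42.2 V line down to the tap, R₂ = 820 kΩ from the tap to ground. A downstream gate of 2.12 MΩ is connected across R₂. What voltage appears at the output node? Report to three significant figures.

The load sits in parallel with R₂: R₂‖R_L = (820 × 2120) / (820 + 2120) = 591.3 kΩ.
V_out = 42.2 × 591.3 / (470 + 591.3) = 42.2 × 591.3/1061 = 23.5 V.

V_out ≈ 23.5 V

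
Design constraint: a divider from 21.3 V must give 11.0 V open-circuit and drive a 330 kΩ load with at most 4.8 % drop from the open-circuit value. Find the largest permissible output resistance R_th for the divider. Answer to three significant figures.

R_th ≤ 16.6 kΩ

Loading drop = R_th/(R_th + R_L) ≤ 0.0480, so R_th ≤ R_L · ε/(1−ε) = 330 kΩ × 0.0480/0.9520 = 16.6 kΩ.
(Any R1, R2 with R2/(R1+R2) = 0.516 and R1‖R2 ≤ 16.6 kΩ will meet the spec.)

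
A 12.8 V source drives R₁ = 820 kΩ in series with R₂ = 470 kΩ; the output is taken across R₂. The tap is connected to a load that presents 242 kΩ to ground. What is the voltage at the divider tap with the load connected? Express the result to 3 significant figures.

The load sits in parallel with R₂: R₂‖R_L = (470 × 242) / (470 + 242) = 159.7 kΩ.
V_out = 12.8 × 159.7 / (820 + 159.7) = 12.8 × 159.7/979.7 = 2.09 V.

V_out ≈ 2.09 V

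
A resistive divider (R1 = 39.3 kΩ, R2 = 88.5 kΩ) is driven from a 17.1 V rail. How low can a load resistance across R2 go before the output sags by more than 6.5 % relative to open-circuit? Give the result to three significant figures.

Output resistance R_th = R1‖R2 = (39.3 × 88.5)/127.8 = 27.21 kΩ.
The fractional drop is R_th/(R_th + R_L); requiring this ≤ 0.0650 gives R_L ≥ R_th(1/0.0650 − 1) = 27.21 × 14.38 = 391 kΩ.

R_L(min) ≈ 391 kΩ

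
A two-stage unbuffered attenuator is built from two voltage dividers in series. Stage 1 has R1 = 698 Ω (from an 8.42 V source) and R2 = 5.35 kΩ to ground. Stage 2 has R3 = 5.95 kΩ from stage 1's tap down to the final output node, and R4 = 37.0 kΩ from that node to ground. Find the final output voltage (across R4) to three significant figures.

Stage 2 presents R3+R4 = 42950 Ω as a load on stage 1's tap.
Stage 1's lower leg becomes R2‖(R3+R4) = 4757 Ω, so V_mid = 8.42 × 4757/5455 = 7.343 V.
Stage 2 is itself unloaded: V_out = V_mid × R4/(R3+R4) = 7.343 × 37000/42950 = 6.33 V.

V_out ≈ 6.33 V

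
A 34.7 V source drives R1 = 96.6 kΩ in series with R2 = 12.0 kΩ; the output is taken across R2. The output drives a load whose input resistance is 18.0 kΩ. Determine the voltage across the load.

V_out ≈ 2.41 V

The load sits in parallel with R2: R2‖R_L = (12.0 × 18.0) / (12.0 + 18.0) = 7.200 kΩ.
V_out = 34.7 × 7.200 / (96.6 + 7.200) = 34.7 × 7.200/103.8 = 2.41 V.
(Unloaded it would have been 3.83 V.)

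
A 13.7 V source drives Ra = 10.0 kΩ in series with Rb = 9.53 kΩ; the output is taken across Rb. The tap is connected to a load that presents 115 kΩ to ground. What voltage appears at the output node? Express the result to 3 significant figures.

The load sits in parallel with Rb: Rb‖R_L = (9.53 × 115) / (9.53 + 115) = 8.801 kΩ.
V_out = 13.7 × 8.801 / (10.0 + 8.801) = 13.7 × 8.801/18.80 = 6.41 V.
(Unloaded it would have been 6.69 V.)

V_out ≈ 6.41 V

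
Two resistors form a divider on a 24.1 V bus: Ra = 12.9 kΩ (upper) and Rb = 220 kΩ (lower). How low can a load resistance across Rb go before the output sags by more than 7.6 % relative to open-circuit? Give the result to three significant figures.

Output resistance R_th = Ra‖Rb = (12.9 × 220)/232.9 = 12.19 kΩ.
The fractional drop is R_th/(R_th + R_L); requiring this ≤ 0.0760 gives R_L ≥ R_th(1/0.0760 − 1) = 12.19 × 12.16 = 148 kΩ.

R_L(min) ≈ 148 kΩ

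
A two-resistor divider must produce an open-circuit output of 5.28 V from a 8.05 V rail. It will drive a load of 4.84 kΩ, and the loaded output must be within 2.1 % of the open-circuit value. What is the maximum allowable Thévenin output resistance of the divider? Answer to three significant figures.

R_th ≤ 104 Ω

Loading drop = R_th/(R_th + R_L) ≤ 0.0210, so R_th ≤ R_L · ε/(1−ε) = 4.84 kΩ × 0.0210/0.9790 = 104 Ω.
(Any R1, R2 with R2/(R1+R2) = 0.656 and R1‖R2 ≤ 104 Ω will meet the spec.)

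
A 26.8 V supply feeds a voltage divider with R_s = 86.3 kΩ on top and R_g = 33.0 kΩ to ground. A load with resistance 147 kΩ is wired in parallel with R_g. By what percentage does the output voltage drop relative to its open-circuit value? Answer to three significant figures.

The divider's output (Thévenin) resistance is R_s‖R_g = 23.87 kΩ.
Fractional drop under load = R_th/(R_th + R_L) = 23.87 / (23.87 + 147) = 0.1397.
So the output falls by 14.0 %.

14.0 %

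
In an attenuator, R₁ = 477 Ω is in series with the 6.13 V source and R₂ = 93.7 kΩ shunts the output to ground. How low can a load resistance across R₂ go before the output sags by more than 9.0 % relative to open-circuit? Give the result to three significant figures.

Output resistance R_th = R₁‖R₂ = (477 × 93700)/94180 = 474.6 Ω.
The fractional drop is R_th/(R_th + R_L); requiring this ≤ 0.0900 gives R_L ≥ R_th(1/0.0900 − 1) = 474.6 × 10.11 = 4.80 kΩ.

R_L(min) ≈ 4.80 kΩ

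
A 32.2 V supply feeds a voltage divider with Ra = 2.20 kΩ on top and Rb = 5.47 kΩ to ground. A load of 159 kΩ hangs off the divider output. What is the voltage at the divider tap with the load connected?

The load sits in parallel with Rb: Rb‖R_L = (5.47 × 159) / (5.47 + 159) = 5.288 kΩ.
V_out = 32.2 × 5.288 / (2.20 + 5.288) = 32.2 × 5.288/7.488 = 22.7 V.

V_out ≈ 22.7 V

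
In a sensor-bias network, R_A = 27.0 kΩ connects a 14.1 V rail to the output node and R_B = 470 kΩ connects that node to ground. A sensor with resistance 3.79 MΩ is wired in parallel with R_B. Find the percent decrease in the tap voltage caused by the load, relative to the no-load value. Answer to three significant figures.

0.669 %

The divider's output (Thévenin) resistance is R_A‖R_B = 25.53 kΩ.
Fractional drop under load = R_th/(R_th + R_L) = 25.53 / (25.53 + 3790) = 0.006692.
So the output falls by 0.669 %.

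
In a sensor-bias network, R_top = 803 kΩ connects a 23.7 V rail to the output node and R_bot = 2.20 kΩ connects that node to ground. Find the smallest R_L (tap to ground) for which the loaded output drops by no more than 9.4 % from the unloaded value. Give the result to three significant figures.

R_L(min) ≈ 21.1 kΩ

Output resistance R_th = R_top‖R_bot = (803 × 2.20)/805.2 = 2.194 kΩ.
The fractional drop is R_th/(R_th + R_L); requiring this ≤ 0.0940 gives R_L ≥ R_th(1/0.0940 − 1) = 2.194 × 9.638 = 21.1 kΩ.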